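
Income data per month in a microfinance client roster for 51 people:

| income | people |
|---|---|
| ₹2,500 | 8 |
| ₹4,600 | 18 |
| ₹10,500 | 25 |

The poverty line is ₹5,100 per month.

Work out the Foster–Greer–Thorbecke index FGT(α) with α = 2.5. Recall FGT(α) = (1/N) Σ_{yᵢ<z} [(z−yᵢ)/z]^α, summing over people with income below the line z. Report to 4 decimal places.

0.0302

Below the line: 8×₹2,500, 18×₹4,600 (q = 26 of N = 51).
Shortfall ratios: (5100−2500)/5100 = 0.5098 (×8); (5100−4600)/5100 = 0.0980 (×18).
Raised to α = 2.5: 0.18557 (×8); 0.00301 (×18).
Sum = 1.538732; FGT(2.5) = 1.538732 / 51 = 0.0302.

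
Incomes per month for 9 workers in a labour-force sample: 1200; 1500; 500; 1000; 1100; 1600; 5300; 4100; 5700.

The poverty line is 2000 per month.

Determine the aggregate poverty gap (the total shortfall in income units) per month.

Below z: 500, 1000, 1100, 1200, 1500, 1600 (q = 6 of N = 9).
Individual gaps: 2000−500 = 1500; 2000−1000 = 1000; 2000−1100 = 900; 2000−1200 = 800; 2000−1500 = 500; 2000−1600 = 400.
Aggregate gap = 5100.

5100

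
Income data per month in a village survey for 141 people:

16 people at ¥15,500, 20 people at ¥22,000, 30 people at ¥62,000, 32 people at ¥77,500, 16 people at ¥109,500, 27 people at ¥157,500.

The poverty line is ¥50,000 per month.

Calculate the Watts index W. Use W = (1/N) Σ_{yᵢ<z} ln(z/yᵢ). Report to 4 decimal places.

Below the line: 16×¥15,500, 20×¥22,000 (q = 36 of N = 141).
Log shortfalls: ln(50000/15500) = 1.1712 (×16); ln(50000/22000) = 0.8210 (×20).
W = 35.158539 / 141 = 0.2494.

0.2494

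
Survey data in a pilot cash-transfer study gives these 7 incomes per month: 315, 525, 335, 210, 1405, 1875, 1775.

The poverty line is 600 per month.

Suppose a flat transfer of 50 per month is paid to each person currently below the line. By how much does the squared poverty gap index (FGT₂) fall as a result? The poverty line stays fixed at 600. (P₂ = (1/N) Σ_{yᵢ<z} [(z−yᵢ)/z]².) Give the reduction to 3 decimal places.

0.036

Before: below the line — 210, 315, 335, 525; squared poverty gap index (FGT₂) = 0.12269.
After the 50 transfer: below the line — 260, 365, 385, 575; squared poverty gap index (FGT₂) = 0.08638.
Reduction = 0.12269 − 0.08638 = 0.036.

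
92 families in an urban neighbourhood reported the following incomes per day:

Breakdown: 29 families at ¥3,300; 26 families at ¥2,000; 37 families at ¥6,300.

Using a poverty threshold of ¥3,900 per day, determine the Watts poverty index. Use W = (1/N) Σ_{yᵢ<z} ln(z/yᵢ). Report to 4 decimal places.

Below z: 26×¥2,000, 29×¥3,300 (q = 55 of N = 92).
Log gaps: ln(3900/2000) = 0.6678 (×26); ln(3900/3300) = 0.1671 (×29).
W = 22.208132 / 92 = 0.2414.

0.2414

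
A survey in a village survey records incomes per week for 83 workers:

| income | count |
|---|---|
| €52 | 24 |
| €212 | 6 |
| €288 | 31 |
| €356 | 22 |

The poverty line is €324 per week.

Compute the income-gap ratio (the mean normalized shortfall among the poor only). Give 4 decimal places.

0.4208

Below the line: 24×€52, 6×€212, 31×€288 (q = 61 of N = 83).
Shortfall ratios (z−y)/z: 0.8395 (×24), 0.3457 (×6), 0.1111 (×31); sum = 25.666667.
The income-gap ratio divides by q (the poor only): 25.666667 / 61 = 0.4208.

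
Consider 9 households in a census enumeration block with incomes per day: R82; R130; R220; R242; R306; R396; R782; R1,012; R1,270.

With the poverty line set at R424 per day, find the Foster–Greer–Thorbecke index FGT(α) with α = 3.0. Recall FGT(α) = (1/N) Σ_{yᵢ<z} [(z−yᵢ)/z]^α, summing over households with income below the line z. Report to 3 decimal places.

Incomes under z: R82, R130, R220, R242, R306, R396 (q = 6 of N = 9).
Gap ratios (z−y)/z: (424−82)/424 = 0.8066; (424−130)/424 = 0.6934; (424−220)/424 = 0.4811; (424−242)/424 = 0.4292; (424−306)/424 = 0.2783; (424−396)/424 = 0.0660.
Raised to α = 3.0: 0.52478; 0.33338; 0.11138; 0.07909; 0.02156; 0.00029.
Sum = 1.070476; FGT(3.0) = 1.070476 / 9 = 0.119.

0.119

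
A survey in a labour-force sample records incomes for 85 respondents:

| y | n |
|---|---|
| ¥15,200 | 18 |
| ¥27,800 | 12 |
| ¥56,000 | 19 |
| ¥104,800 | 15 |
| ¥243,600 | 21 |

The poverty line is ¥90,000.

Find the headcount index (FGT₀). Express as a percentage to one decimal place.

49 of the 85 respondents have income below ¥90,000.
H = 49/85 = 57.6%.

57.6%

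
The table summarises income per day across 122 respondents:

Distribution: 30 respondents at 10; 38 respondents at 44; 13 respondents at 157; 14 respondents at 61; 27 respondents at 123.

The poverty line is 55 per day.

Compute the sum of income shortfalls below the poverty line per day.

Below z: 30×10, 38×44 (q = 68 of N = 122).
Individual gaps: 30×(55−10) = 1350; 38×(55−44) = 418.
Aggregate gap = 1768.

1768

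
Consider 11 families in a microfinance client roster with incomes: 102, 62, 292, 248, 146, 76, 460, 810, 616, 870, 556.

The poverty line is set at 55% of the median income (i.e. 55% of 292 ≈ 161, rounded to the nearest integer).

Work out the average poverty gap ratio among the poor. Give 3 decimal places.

Below the line: 62, 76, 102, 146 (q = 4 of N = 11).
Relative gaps: 0.6149, 0.5280, 0.3665, 0.0932; sum = 1.602484.
The income-gap ratio divides by q (the poor only): 1.602484 / 4 = 0.401.

0.401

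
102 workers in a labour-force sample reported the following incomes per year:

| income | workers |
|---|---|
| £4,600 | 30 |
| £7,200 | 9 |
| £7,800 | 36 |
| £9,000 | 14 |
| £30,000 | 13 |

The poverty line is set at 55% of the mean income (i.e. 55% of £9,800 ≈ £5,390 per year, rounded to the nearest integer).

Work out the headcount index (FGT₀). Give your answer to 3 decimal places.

30 of the 102 workers have income below £5,390.
H = 30/102 = 0.294.

0.294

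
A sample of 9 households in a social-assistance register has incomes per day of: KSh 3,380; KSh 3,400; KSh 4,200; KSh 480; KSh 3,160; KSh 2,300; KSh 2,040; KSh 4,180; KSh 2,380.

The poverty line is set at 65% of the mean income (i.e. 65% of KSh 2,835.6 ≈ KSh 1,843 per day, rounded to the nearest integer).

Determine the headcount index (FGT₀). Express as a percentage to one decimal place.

11.1%

1 of the 9 households have income below KSh 1,843.
H = 1/9 = 11.1%.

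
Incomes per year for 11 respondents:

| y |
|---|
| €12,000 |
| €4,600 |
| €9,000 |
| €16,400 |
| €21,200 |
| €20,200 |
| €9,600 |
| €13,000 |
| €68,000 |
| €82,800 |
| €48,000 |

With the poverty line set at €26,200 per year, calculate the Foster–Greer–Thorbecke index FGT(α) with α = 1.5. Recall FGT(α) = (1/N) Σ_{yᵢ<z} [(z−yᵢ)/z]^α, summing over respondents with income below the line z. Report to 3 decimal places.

0.269

Below the line: €4,600, €9,000, €9,600, €12,000, €13,000, €16,400, €20,200, €21,200 (q = 8 of N = 11).
Relative gaps: (26200−4600)/26200 = 0.8244; (26200−9000)/26200 = 0.6565; (26200−9600)/26200 = 0.6336; (26200−12000)/26200 = 0.5420; (26200−13000)/26200 = 0.5038; (26200−16400)/26200 = 0.3740; (26200−20200)/26200 = 0.2290; (26200−21200)/26200 = 0.1908.
Raised to α = 1.5: 0.74856; 0.53191; 0.50432; 0.39901; 0.35761; 0.22876; 0.10959; 0.08337.
Sum = 2.963141; FGT(1.5) = 2.963141 / 11 = 0.269.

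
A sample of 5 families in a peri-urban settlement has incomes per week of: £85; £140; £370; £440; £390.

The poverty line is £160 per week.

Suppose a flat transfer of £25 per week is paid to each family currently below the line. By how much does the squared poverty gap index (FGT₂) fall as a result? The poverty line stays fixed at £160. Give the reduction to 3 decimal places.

0.028

Before: below the line — £85, £140; squared poverty gap index (FGT₂) = 0.04707.
After the £25 transfer: below the line — £110; squared poverty gap index (FGT₂) = 0.01953.
Reduction = 0.04707 − 0.01953 = 0.028.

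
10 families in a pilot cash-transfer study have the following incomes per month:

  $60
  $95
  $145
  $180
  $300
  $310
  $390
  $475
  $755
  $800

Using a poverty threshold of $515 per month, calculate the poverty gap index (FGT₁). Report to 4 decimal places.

Poor units: $60, $95, $145, $180, $300, $310, $390, $475 (q = 8 of N = 10).
Relative gaps: (515−60)/515 = 0.8835; (515−95)/515 = 0.8155; (515−145)/515 = 0.7184; (515−180)/515 = 0.6505; (515−300)/515 = 0.4175; (515−310)/515 = 0.3981; (515−390)/515 = 0.2427; (515−475)/515 = 0.0777.
Sum of shortfalls = 4.203883; P₁ averages over all N: 4.203883 / 10 = 0.4204.

0.4204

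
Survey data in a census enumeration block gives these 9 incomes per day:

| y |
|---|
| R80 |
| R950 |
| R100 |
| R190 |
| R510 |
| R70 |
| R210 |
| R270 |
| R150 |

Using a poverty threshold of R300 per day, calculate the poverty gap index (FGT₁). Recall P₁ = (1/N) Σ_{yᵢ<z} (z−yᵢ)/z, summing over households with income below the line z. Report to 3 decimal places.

0.381

Poor units: R70, R80, R100, R150, R190, R210, R270 (q = 7 of N = 9).
Shortfall ratios: (300−70)/300 = 0.7667; (300−80)/300 = 0.7333; (300−100)/300 = 0.6667; (300−150)/300 = 0.5000; (300−190)/300 = 0.3667; (300−210)/300 = 0.3000; (300−270)/300 = 0.1000.
Sum of shortfalls = 3.433333; P₁ averages over all N: 3.433333 / 9 = 0.381.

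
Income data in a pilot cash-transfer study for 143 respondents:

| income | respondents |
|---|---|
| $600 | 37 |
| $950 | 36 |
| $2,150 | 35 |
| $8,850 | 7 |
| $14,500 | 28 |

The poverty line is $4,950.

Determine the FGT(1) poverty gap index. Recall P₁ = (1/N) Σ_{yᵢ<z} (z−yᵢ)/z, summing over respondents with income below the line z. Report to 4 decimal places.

Below the line: 37×$600, 36×$950, 35×$2,150 (q = 108 of N = 143).
Shortfall ratios: (4950−600)/4950 = 0.8788 (×37); (4950−950)/4950 = 0.8081 (×36); (4950−2150)/4950 = 0.5657 (×35).
Σ = 81.404040. Dividing by the full population N = 143 gives P₁ = 0.5693.

0.5693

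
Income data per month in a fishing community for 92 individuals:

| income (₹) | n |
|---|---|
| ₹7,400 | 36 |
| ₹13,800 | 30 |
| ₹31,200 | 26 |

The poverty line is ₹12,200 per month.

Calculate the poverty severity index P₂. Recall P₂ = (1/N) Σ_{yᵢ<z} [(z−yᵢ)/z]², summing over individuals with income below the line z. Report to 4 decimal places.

0.0606

Below z: 36×₹7,400 (q = 36 of N = 92).
Shortfall ratios: (12200−7400)/12200 = 0.3934 (×36).
Squared: 0.1548 (×36).
Sum = 5.572696; P₂ = 5.572696 / 92 = 0.0606.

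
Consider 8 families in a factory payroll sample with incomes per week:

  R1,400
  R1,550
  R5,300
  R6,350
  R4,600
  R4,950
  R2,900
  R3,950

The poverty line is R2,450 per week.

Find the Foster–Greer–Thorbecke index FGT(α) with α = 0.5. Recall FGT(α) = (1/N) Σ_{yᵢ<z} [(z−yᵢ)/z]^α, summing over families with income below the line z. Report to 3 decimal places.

0.158

Poor units: R1,400, R1,550 (q = 2 of N = 8).
Normalized shortfalls: (2450−1400)/2450 = 0.4286; (2450−1550)/2450 = 0.3673.
Raised to α = 0.5: 0.65465; 0.60609.
Sum = 1.260745; FGT(0.5) = 1.260745 / 8 = 0.158.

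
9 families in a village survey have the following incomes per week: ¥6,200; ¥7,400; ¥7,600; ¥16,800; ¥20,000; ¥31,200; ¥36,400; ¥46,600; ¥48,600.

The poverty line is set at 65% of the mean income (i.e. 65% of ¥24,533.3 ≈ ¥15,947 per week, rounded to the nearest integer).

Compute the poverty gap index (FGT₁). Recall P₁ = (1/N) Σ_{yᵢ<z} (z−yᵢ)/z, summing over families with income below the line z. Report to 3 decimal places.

0.186

Poor units: ¥6,200, ¥7,400, ¥7,600 (q = 3 of N = 9).
Shortfall ratios: (15947−6200)/15947 = 0.6112; (15947−7400)/15947 = 0.5360; (15947−7600)/15947 = 0.5234.
Σ = 1.670596. Dividing by the full population N = 9 gives P₁ = 0.186.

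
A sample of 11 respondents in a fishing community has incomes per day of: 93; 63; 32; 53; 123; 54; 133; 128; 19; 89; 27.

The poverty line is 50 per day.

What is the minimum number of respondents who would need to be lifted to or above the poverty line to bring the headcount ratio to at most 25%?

Currently q = 3 of N = 11 are below the line (H = 0.273).
A headcount ratio of at most 25% allows at most ⌊0.25 × 11⌋ = 2 poor respondents.
So at least 3 − 2 = 1 must be lifted.

1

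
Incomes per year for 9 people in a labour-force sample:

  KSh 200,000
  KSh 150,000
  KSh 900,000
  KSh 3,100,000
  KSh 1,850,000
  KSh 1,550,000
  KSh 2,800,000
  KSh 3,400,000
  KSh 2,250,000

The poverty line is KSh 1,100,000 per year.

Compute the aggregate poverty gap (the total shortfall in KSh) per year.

Below z: KSh 150,000, KSh 200,000, KSh 900,000 (q = 3 of N = 9).
Individual gaps: 1100000−150000 = 950000; 1100000−200000 = 900000; 1100000−900000 = 200000.
Aggregate gap = KSh 2,050,000.

KSh 2,050,000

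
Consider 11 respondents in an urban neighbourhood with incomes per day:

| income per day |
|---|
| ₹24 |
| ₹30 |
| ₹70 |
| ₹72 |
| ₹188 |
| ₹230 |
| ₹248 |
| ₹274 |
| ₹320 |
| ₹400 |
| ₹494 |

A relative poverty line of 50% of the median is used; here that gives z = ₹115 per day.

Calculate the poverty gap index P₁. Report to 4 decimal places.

0.2087

Poor units: ₹24, ₹30, ₹70, ₹72 (q = 4 of N = 11).
Relative gaps: (115−24)/115 = 0.7913; (115−30)/115 = 0.7391; (115−70)/115 = 0.3913; (115−72)/115 = 0.3739.
Sum of shortfalls = 2.295652; P₁ averages over all N: 2.295652 / 11 = 0.2087.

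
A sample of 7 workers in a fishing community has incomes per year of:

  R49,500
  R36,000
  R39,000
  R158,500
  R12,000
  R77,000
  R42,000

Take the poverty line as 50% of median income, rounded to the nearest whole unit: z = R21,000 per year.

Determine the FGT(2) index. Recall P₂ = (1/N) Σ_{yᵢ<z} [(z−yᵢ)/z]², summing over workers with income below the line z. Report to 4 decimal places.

0.0262

Below the line: R12,000 (q = 1 of N = 7).
Normalized shortfalls: (21000−12000)/21000 = 0.4286.
Squared: 0.1837.
Sum = 0.183673; P₂ = 0.183673 / 7 = 0.0262.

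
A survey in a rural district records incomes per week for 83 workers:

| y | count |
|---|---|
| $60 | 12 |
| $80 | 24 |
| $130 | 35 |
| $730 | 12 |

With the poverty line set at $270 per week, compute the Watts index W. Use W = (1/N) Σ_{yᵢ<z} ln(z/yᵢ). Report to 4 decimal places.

Poor units: 12×$60, 24×$80, 35×$130 (q = 71 of N = 83).
ln(z/y) terms: ln(270/60) = 1.5041 (×12); ln(270/80) = 1.2164 (×24); ln(270/130) = 0.7309 (×35).
W = 72.823479 / 83 = 0.8774.

0.8774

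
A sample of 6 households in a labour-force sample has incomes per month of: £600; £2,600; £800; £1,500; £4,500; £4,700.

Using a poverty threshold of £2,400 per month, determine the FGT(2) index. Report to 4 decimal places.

0.1913

Below the line: £600, £800, £1,500 (q = 3 of N = 6).
Gap ratios (z−y)/z: (2400−600)/2400 = 0.7500; (2400−800)/2400 = 0.6667; (2400−1500)/2400 = 0.3750.
Squared: 0.5625; 0.4444; 0.1406.
Sum = 1.147569; P₂ = 1.147569 / 6 = 0.1913.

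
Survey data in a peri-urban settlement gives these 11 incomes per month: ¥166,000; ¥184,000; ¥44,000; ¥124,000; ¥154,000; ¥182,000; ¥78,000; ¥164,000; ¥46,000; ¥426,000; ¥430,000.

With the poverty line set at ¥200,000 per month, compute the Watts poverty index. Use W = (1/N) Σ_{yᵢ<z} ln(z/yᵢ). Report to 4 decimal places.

0.4752

Below z: ¥44,000, ¥46,000, ¥78,000, ¥124,000, ¥154,000, ¥164,000, ¥166,000, ¥182,000, ¥184,000 (q = 9 of N = 11).
Log shortfalls: ln(200000/44000) = 1.5141; ln(200000/46000) = 1.4697; ln(200000/78000) = 0.9416; ln(200000/124000) = 0.4780; ln(200000/154000) = 0.2614; ln(200000/164000) = 0.1985; ln(200000/166000) = 0.1863; ln(200000/182000) = 0.0943; ln(200000/184000) = 0.0834.
W = 5.227286 / 11 = 0.4752.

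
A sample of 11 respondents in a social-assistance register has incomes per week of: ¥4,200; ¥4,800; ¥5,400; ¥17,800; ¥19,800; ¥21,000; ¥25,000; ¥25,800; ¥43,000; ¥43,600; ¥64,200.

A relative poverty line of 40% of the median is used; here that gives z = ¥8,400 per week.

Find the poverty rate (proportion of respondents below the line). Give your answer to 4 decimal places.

3 of the 11 respondents have income below ¥8,400.
H = 3/11 = 0.2727.

0.2727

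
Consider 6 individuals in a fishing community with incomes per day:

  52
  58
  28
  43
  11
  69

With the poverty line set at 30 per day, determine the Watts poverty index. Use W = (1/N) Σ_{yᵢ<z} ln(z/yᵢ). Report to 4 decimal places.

0.1787

Poor units: 11, 28 (q = 2 of N = 6).
Log gaps: ln(30/11) = 1.0033; ln(30/28) = 0.0690.
W = 1.072295 / 6 = 0.1787.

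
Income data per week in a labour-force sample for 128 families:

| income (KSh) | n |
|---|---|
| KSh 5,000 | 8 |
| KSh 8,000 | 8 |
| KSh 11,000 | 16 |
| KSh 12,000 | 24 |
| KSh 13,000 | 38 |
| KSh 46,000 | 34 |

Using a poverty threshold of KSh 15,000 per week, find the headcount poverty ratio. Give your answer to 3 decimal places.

94 of the 128 families have income below KSh 15,000.
H = 94/128 = 0.734.

0.734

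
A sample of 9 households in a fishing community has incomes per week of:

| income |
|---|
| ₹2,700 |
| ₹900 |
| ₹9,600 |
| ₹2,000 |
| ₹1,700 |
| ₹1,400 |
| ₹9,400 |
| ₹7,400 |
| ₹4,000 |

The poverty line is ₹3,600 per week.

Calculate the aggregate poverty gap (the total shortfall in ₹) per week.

₹9,300

Below z: ₹900, ₹1,400, ₹1,700, ₹2,000, ₹2,700 (q = 5 of N = 9).
Individual gaps: 3600−900 = 2700; 3600−1400 = 2200; 3600−1700 = 1900; 3600−2000 = 1600; 3600−2700 = 900.
Aggregate gap = ₹9,300.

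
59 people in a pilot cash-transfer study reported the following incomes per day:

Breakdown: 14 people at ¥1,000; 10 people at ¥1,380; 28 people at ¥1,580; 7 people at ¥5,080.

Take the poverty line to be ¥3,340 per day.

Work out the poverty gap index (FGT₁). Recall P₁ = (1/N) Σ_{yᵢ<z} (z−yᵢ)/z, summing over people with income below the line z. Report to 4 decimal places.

0.5158

Below z: 14×¥1,000, 10×¥1,380, 28×¥1,580 (q = 52 of N = 59).
Shortfall ratios: (3340−1000)/3340 = 0.7006 (×14); (3340−1380)/3340 = 0.5868 (×10); (3340−1580)/3340 = 0.5269 (×28).
Σ = 30.431138. Dividing by the full population N = 59 gives P₁ = 0.5158.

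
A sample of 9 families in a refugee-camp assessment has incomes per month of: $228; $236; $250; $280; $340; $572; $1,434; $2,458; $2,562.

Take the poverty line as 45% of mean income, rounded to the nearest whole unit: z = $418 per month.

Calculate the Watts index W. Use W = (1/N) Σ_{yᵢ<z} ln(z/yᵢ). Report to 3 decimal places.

Below the line: $228, $236, $250, $280, $340 (q = 5 of N = 9).
Log gaps: ln(418/228) = 0.6061; ln(418/236) = 0.5716; ln(418/250) = 0.5140; ln(418/280) = 0.4007; ln(418/340) = 0.2065.
W = 2.299034 / 9 = 0.255.

0.255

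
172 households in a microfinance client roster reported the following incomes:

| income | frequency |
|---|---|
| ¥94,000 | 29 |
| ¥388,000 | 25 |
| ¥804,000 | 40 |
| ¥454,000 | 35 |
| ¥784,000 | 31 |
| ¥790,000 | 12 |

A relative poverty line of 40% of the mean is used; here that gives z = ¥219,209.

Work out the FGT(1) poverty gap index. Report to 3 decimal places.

0.096

Incomes under z: 29×¥94,000 (q = 29 of N = 172).
Normalized shortfalls: (219209−94000)/219209 = 0.5712 (×29).
Sum of shortfalls = 16.564379; P₁ averages over all N: 16.564379 / 172 = 0.096.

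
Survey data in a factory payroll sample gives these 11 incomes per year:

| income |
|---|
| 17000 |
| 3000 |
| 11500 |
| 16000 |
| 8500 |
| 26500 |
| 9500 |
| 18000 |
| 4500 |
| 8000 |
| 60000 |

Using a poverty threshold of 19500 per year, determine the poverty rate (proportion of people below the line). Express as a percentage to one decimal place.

81.8%

9 of the 11 people have income below 19500.
H = 9/11 = 81.8%.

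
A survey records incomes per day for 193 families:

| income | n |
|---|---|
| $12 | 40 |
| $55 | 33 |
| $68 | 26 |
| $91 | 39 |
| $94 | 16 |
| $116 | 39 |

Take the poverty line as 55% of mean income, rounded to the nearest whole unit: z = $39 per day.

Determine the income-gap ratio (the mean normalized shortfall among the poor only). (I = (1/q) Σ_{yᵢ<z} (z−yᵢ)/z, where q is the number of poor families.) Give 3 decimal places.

Below z: 40×$12 (q = 40 of N = 193).
Shortfall ratios (z−y)/z: 0.6923 (×40); sum = 27.692308.
I averages over the q = 40 poor units only: 27.692308 / 40 = 0.692.

0.692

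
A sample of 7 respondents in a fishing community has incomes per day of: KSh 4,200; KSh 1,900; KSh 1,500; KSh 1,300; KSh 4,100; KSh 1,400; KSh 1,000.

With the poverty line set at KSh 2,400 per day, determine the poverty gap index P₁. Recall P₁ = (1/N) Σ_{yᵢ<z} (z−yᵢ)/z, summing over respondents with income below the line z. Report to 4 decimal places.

Poor units: KSh 1,000, KSh 1,300, KSh 1,400, KSh 1,500, KSh 1,900 (q = 5 of N = 7).
Normalized shortfalls: (2400−1000)/2400 = 0.5833; (2400−1300)/2400 = 0.4583; (2400−1400)/2400 = 0.4167; (2400−1500)/2400 = 0.3750; (2400−1900)/2400 = 0.2083.
Σ = 2.041667. Dividing by the full population N = 7 gives P₁ = 0.2917.

0.2917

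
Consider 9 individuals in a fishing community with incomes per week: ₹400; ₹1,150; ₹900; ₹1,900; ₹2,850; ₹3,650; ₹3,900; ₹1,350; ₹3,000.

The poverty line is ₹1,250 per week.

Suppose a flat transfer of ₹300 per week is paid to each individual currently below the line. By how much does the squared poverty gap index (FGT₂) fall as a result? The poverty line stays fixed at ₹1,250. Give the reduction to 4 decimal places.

Before: below the line — ₹400, ₹900, ₹1,150; squared poverty gap index (FGT₂) = 0.060800.
After the ₹300 transfer: below the line — ₹700, ₹1,200; squared poverty gap index (FGT₂) = 0.021689.
Reduction = 0.060800 − 0.021689 = 0.0391.

0.0391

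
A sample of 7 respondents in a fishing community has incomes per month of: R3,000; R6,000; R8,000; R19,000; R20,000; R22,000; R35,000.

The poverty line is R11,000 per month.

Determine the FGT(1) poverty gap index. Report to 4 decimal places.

Below the line: R3,000, R6,000, R8,000 (q = 3 of N = 7).
Relative gaps: (11000−3000)/11000 = 0.7273; (11000−6000)/11000 = 0.4545; (11000−8000)/11000 = 0.2727.
Sum of shortfalls = 1.454545; P₁ averages over all N: 1.454545 / 7 = 0.2078.

0.2078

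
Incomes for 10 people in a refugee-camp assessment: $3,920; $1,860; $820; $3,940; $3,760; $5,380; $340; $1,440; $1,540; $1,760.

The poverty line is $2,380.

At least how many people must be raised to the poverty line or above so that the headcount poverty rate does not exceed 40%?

6 of the 10 people are poor, so H = 6/10 = 0.600.
A headcount ratio of at most 40% allows at most ⌊0.40 × 10⌋ = 4 poor people.
So at least 6 − 4 = 2 must be lifted.

2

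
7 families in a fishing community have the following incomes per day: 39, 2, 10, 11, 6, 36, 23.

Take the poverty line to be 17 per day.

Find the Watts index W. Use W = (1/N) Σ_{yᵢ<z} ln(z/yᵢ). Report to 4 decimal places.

Below z: 2, 6, 10, 11 (q = 4 of N = 7).
Log shortfalls: ln(17/2) = 2.1401; ln(17/6) = 1.0415; ln(17/10) = 0.5306; ln(17/11) = 0.4353.
W = 4.147466 / 7 = 0.5925.

0.5925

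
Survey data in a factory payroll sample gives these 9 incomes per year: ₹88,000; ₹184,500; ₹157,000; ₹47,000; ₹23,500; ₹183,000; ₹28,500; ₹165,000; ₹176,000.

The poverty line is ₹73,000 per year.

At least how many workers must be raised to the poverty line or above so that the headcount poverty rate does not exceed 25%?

1

3 of the 9 workers are poor, so H = 3/9 = 0.333.
A headcount ratio of at most 25% allows at most ⌊0.25 × 9⌋ = 2 poor workers.
So at least 3 − 2 = 1 must be lifted.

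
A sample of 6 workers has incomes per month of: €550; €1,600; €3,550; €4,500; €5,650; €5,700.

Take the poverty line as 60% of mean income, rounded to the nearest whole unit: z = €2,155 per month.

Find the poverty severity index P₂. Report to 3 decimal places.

Below z: €550, €1,600 (q = 2 of N = 6).
Normalized shortfalls: (2155−550)/2155 = 0.7448; (2155−1600)/2155 = 0.2575.
Squared: 0.5547; 0.0663.
Sum = 0.621024; P₂ = 0.621024 / 6 = 0.104.

0.104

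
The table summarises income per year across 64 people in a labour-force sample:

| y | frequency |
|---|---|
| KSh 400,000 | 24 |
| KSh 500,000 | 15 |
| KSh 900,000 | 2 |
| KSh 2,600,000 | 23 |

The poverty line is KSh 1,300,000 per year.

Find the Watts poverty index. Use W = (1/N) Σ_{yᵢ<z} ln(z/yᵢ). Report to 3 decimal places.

0.677

Below z: 24×KSh 400,000, 15×KSh 500,000, 2×KSh 900,000 (q = 41 of N = 64).
Log gaps: ln(1300000/400000) = 1.1787 (×24); ln(1300000/500000) = 0.9555 (×15); ln(1300000/900000) = 0.3677 (×2).
W = 43.355841 / 64 = 0.677.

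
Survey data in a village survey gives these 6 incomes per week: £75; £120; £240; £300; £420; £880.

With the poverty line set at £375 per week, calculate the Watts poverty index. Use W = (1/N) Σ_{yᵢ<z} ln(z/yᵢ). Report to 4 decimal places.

0.5697

Below the line: £75, £120, £240, £300 (q = 4 of N = 6).
ln(z/y) terms: ln(375/75) = 1.6094; ln(375/120) = 1.1394; ln(375/240) = 0.4463; ln(375/300) = 0.2231.
W = 3.418303 / 6 = 0.5697.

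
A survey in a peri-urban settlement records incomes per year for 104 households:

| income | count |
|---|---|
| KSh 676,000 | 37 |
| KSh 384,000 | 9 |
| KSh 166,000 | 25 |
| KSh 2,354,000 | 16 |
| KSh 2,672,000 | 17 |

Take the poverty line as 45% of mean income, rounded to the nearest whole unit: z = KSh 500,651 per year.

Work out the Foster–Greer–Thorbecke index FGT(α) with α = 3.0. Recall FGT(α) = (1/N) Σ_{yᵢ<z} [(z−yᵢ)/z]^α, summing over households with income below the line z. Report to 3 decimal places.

Below z: 25×KSh 166,000, 9×KSh 384,000 (q = 34 of N = 104).
Shortfall ratios: (500651−166000)/500651 = 0.6684 (×25); (500651−384000)/500651 = 0.2330 (×9).
Raised to α = 3.0: 0.29866 (×25); 0.01265 (×9).
Sum = 7.580240; FGT(3.0) = 7.580240 / 104 = 0.073.

0.073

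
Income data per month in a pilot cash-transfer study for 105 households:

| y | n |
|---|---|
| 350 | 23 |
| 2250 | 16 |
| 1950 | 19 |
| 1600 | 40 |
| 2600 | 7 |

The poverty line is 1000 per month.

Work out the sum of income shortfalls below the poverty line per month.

Below z: 23×350 (q = 23 of N = 105).
Individual gaps: 23×(1000−350) = 14950.
Aggregate gap = 14950.

14950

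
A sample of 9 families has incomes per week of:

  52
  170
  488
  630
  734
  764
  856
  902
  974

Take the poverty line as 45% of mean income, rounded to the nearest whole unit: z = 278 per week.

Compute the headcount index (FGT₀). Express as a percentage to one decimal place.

22.2%

2 of the 9 families have income below 278.
H = 2/9 = 22.2%.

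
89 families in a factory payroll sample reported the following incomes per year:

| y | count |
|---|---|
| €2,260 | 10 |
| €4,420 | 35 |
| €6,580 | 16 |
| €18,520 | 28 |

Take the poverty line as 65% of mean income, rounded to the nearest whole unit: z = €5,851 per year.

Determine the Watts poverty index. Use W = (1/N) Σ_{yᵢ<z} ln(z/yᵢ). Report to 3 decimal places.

Incomes under z: 10×€2,260, 35×€4,420 (q = 45 of N = 89).
Log shortfalls: ln(5851/2260) = 0.9512 (×10); ln(5851/4420) = 0.2805 (×35).
W = 19.329029 / 89 = 0.217.

0.217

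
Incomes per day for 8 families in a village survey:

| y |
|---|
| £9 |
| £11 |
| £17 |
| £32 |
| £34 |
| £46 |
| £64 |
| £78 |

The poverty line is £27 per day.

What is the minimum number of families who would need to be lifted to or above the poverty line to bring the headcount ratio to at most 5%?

3

3 of the 8 families are poor, so H = 3/8 = 0.375.
A headcount ratio of at most 5% allows at most ⌊0.05 × 8⌋ = 0 poor families.
So at least 3 − 0 = 3 must be lifted.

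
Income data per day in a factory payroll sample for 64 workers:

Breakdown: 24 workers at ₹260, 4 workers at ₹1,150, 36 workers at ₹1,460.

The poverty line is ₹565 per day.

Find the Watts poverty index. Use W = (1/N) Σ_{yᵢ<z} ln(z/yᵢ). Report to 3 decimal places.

Below z: 24×₹260 (q = 24 of N = 64).
Log gaps: ln(565/260) = 0.7761 (×24).
W = 18.627458 / 64 = 0.291.

0.291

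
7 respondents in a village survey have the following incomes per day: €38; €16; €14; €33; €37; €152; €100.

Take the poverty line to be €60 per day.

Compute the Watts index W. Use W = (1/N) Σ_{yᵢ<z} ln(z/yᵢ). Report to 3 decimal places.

Incomes under z: €14, €16, €33, €37, €38 (q = 5 of N = 7).
Log shortfalls: ln(60/14) = 1.4553; ln(60/16) = 1.3218; ln(60/33) = 0.5978; ln(60/37) = 0.4834; ln(60/38) = 0.4568.
W = 4.315065 / 7 = 0.616.

0.616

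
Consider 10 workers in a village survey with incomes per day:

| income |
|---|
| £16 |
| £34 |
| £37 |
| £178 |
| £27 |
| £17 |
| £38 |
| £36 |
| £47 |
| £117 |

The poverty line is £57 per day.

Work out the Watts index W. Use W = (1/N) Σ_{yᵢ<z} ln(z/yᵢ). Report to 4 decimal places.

0.5234

Below the line: £16, £17, £27, £34, £36, £37, £38, £47 (q = 8 of N = 10).
Log shortfalls: ln(57/16) = 1.2705; ln(57/17) = 1.2098; ln(57/27) = 0.7472; ln(57/34) = 0.5167; ln(57/36) = 0.4595; ln(57/37) = 0.4321; ln(57/38) = 0.4055; ln(57/47) = 0.1929.
W = 5.234240 / 10 = 0.5234.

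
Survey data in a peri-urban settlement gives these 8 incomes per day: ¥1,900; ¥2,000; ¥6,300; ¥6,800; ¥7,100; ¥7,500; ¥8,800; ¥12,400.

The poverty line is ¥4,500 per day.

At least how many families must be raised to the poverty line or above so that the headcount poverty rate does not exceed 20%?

Currently q = 2 of N = 8 are below the line (H = 0.250).
A headcount ratio of at most 20% allows at most ⌊0.20 × 8⌋ = 1 poor families.
So at least 2 − 1 = 1 must be lifted.

1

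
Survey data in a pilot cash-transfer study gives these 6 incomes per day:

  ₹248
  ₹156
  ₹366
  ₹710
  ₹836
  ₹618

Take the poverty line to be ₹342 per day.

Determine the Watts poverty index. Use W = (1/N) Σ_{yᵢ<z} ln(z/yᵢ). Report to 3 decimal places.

0.184

Poor units: ₹156, ₹248 (q = 2 of N = 6).
ln(z/y) terms: ln(342/156) = 0.7850; ln(342/248) = 0.3214.
W = 1.106337 / 6 = 0.184.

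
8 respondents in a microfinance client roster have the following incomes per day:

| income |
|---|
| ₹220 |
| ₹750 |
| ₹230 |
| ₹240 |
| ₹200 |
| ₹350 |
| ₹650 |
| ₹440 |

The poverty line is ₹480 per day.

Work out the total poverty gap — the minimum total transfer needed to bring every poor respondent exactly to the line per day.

Below z: ₹200, ₹220, ₹230, ₹240, ₹350, ₹440 (q = 6 of N = 8).
Individual gaps: 480−200 = 280; 480−220 = 260; 480−230 = 250; 480−240 = 240; 480−350 = 130; 480−440 = 40.
Aggregate gap = ₹1,200.

₹1,200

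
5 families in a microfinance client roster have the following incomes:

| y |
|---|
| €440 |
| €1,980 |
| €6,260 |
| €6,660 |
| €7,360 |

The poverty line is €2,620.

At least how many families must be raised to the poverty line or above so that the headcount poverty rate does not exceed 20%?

Currently q = 2 of N = 5 are below the line (H = 0.400).
A headcount ratio of at most 20% allows at most ⌊0.20 × 5⌋ = 1 poor families.
So at least 2 − 1 = 1 must be lifted.

1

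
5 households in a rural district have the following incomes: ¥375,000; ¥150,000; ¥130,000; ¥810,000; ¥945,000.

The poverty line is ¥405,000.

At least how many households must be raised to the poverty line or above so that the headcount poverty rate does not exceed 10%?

3

Currently q = 3 of N = 5 are below the line (H = 0.600).
A headcount ratio of at most 10% allows at most ⌊0.10 × 5⌋ = 0 poor households.
So at least 3 − 0 = 3 must be lifted.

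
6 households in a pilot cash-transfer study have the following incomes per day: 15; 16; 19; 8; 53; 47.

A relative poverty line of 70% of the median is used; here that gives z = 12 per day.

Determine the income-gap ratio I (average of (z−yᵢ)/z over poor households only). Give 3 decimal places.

0.333

Poor units: 8 (q = 1 of N = 6).
Shortfall ratios (z−y)/z: 0.3333; sum = 0.333333.
I averages over the q = 1 poor units only: 0.333333 / 1 = 0.333.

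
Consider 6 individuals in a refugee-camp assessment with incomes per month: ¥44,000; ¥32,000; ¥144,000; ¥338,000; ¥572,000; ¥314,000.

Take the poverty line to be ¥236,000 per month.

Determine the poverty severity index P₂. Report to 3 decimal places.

0.260

Below z: ¥32,000, ¥44,000, ¥144,000 (q = 3 of N = 6).
Relative gaps: (236000−32000)/236000 = 0.8644; (236000−44000)/236000 = 0.8136; (236000−144000)/236000 = 0.3898.
Squared: 0.7472; 0.6619; 0.1520.
Sum = 1.561046; P₂ = 1.561046 / 6 = 0.260.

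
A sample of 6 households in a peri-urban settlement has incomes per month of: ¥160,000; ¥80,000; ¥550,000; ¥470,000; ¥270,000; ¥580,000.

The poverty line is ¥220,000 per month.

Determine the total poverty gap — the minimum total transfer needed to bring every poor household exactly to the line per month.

Below z: ¥80,000, ¥160,000 (q = 2 of N = 6).
Individual gaps: 220000−80000 = 140000; 220000−160000 = 60000.
Aggregate gap = ¥200,000.

¥200,000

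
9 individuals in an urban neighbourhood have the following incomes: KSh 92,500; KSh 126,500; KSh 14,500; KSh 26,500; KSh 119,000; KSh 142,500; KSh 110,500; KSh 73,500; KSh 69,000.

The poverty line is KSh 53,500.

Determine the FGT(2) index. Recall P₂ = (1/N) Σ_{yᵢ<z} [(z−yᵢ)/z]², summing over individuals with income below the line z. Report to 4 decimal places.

Below z: KSh 14,500, KSh 26,500 (q = 2 of N = 9).
Shortfall ratios: (53500−14500)/53500 = 0.7290; (53500−26500)/53500 = 0.5047.
Squared: 0.5314; 0.2547.
Sum = 0.786095; P₂ = 0.786095 / 9 = 0.0873.

0.0873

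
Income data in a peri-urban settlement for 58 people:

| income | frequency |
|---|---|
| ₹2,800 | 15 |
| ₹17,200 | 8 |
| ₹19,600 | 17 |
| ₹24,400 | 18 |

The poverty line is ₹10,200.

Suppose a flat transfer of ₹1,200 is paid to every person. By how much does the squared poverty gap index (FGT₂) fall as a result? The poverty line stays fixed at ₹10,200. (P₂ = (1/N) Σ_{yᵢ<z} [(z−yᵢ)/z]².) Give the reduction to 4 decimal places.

Before: below the line — 15×₹2,800; squared poverty gap index (FGT₂) = 0.136121.
After the ₹1,200 transfer: below the line — 15×₹4,000; squared poverty gap index (FGT₂) = 0.095553.
Reduction = 0.136121 − 0.095553 = 0.0406.

0.0406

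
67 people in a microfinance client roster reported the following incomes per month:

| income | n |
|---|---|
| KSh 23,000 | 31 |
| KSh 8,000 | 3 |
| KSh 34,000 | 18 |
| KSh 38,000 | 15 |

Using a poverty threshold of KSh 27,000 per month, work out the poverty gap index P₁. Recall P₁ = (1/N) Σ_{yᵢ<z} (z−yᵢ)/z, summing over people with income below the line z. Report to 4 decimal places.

0.1001

Incomes under z: 3×KSh 8,000, 31×KSh 23,000 (q = 34 of N = 67).
Normalized shortfalls: (27000−8000)/27000 = 0.7037 (×3); (27000−23000)/27000 = 0.1481 (×31).
Σ = 6.703704. Dividing by the full population N = 67 gives P₁ = 0.1001.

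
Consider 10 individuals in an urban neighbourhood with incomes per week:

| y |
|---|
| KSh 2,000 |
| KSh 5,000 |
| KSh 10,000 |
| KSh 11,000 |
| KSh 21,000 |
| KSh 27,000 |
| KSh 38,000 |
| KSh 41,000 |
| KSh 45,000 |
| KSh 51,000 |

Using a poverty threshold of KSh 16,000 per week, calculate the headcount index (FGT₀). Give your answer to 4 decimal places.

4 of the 10 individuals have income below KSh 16,000.
H = 4/10 = 0.4000.

0.4000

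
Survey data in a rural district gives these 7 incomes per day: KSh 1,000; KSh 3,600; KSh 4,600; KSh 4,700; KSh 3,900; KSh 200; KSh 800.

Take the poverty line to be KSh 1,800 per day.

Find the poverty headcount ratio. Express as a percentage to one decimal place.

3 of the 7 families have income below KSh 1,800.
H = 3/7 = 42.9%.

42.9%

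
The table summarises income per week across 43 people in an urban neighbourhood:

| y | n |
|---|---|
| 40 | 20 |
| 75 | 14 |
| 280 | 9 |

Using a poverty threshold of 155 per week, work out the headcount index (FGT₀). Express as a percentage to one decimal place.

34 of the 43 people have income below 155.
H = 34/43 = 79.1%.

79.1%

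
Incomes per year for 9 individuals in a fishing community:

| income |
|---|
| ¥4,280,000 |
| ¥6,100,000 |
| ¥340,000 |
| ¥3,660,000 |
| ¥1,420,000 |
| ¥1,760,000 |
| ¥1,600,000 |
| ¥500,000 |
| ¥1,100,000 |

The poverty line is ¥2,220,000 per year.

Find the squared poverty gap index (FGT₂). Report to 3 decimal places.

0.203

Below the line: ¥340,000, ¥500,000, ¥1,100,000, ¥1,420,000, ¥1,600,000, ¥1,760,000 (q = 6 of N = 9).
Shortfall ratios: (2220000−340000)/2220000 = 0.8468; (2220000−500000)/2220000 = 0.7748; (2220000−1100000)/2220000 = 0.5045; (2220000−1420000)/2220000 = 0.3604; (2220000−1600000)/2220000 = 0.2793; (2220000−1760000)/2220000 = 0.2072.
Squared: 0.7171; 0.6003; 0.2545; 0.1299; 0.0780; 0.0429.
Sum = 1.822742; P₂ = 1.822742 / 9 = 0.203.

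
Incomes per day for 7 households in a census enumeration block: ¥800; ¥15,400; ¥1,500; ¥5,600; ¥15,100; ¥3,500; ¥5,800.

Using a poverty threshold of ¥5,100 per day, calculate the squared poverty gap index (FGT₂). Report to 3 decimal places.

Incomes under z: ¥800, ¥1,500, ¥3,500 (q = 3 of N = 7).
Gap ratios (z−y)/z: (5100−800)/5100 = 0.8431; (5100−1500)/5100 = 0.7059; (5100−3500)/5100 = 0.3137.
Squared: 0.7109; 0.4983; 0.0984.
Sum = 1.307574; P₂ = 1.307574 / 7 = 0.187.

0.187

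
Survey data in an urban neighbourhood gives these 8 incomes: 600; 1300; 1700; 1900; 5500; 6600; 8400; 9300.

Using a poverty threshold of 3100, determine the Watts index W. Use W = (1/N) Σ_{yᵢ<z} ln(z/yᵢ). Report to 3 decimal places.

0.450

Below the line: 600, 1300, 1700, 1900 (q = 4 of N = 8).
Log shortfalls: ln(3100/600) = 1.6422; ln(3100/1300) = 0.8690; ln(3100/1700) = 0.6008; ln(3100/1900) = 0.4895.
W = 3.601588 / 8 = 0.450.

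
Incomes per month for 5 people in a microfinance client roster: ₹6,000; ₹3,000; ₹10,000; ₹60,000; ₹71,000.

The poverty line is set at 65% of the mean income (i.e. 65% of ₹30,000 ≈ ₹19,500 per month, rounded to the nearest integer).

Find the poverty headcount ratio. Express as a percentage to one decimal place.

3 of the 5 people have income below ₹19,500.
H = 3/5 = 60.0%.

60.0%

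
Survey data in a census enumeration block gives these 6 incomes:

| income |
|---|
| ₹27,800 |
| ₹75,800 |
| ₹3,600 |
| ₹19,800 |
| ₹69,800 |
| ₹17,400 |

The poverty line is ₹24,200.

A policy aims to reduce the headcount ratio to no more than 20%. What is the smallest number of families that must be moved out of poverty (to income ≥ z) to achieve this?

2

3 of the 6 families are poor, so H = 3/6 = 0.500.
A headcount ratio of at most 20% allows at most ⌊0.20 × 6⌋ = 1 poor families.
So at least 3 − 1 = 2 must be lifted.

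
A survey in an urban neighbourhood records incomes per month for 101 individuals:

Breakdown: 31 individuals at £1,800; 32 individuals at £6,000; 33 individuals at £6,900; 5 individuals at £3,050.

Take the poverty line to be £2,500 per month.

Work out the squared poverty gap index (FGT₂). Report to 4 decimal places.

0.0241

Poor units: 31×£1,800 (q = 31 of N = 101).
Shortfall ratios: (2500−1800)/2500 = 0.2800 (×31).
Squared: 0.0784 (×31).
Sum = 2.430400; P₂ = 2.430400 / 101 = 0.0241.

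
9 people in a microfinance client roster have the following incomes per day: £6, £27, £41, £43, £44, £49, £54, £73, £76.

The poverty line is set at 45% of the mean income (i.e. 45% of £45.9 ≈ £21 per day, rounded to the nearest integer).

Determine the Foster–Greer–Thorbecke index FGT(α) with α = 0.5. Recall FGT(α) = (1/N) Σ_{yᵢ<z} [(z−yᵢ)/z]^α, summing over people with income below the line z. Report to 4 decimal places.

Poor units: £6 (q = 1 of N = 9).
Relative gaps: (21−6)/21 = 0.7143.
Raised to α = 0.5: 0.84515.
Sum = 0.845154; FGT(0.5) = 0.845154 / 9 = 0.0939.

0.0939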